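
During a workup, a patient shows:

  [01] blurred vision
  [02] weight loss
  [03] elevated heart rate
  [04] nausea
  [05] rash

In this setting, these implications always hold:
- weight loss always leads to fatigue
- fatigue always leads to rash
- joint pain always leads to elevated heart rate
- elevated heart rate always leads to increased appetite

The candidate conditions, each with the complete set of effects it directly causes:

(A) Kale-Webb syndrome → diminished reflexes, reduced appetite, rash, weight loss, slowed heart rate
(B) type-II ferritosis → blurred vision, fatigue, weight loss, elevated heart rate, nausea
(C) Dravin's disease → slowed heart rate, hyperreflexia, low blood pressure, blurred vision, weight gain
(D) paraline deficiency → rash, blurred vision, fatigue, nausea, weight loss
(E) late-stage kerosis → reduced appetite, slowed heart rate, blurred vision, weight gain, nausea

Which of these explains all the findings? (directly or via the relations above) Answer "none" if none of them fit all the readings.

For each candidate, compare predicted effects to what was observed:
(A) Kale-Webb syndrome — fails on blurred vision, elevated heart rate, nausea (predicts slowed heart rate, not elevated heart rate)
(B) type-II ferritosis — blurred vision ✓; weight loss ✓; elevated heart rate ✓; nausea ✓; rash ✓ (by fatigue → rash)
(C) Dravin's disease — blurred vision ✓; weight loss ✗; elevated heart rate ✗; nausea ✗; rash ✗
(D) paraline deficiency — blurred vision ✓; weight loss ✓; elevated heart rate ✗; nausea ✓; rash ✓
(E) late-stage kerosis — blurred vision ✓; weight loss ✗; elevated heart rate ✗; nausea ✓; rash ✗
(B) alone accounts for all the evidence.

B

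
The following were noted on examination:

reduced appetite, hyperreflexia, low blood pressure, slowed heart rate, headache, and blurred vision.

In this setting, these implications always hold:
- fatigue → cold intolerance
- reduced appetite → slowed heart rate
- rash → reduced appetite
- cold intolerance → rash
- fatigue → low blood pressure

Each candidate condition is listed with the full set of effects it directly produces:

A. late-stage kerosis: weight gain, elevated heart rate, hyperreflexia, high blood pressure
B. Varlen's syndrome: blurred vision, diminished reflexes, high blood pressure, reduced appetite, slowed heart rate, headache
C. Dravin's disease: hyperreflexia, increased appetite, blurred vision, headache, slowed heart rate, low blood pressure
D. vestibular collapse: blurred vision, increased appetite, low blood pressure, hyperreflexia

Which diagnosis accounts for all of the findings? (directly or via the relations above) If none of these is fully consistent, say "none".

Testing each hypothesis:
(A) late-stage kerosis — reduced appetite ✗; hyperreflexia ✓; low blood pressure ✗; slowed heart rate ✗; headache ✗; blurred vision ✗
(B) Varlen's syndrome — reduced appetite ✓; hyperreflexia ✗; low blood pressure ✗; slowed heart rate ✓; headache ✓; blurred vision ✓
(C) Dravin's disease — reduced appetite ✗; hyperreflexia ✓; low blood pressure ✓; slowed heart rate ✓; headache ✓; blurred vision ✓
(D) vestibular collapse — reduced appetite ✗; hyperreflexia ✓; low blood pressure ✓; slowed heart rate ✗; headache ✗; blurred vision ✓
Every candidate fails on at least one observation.

none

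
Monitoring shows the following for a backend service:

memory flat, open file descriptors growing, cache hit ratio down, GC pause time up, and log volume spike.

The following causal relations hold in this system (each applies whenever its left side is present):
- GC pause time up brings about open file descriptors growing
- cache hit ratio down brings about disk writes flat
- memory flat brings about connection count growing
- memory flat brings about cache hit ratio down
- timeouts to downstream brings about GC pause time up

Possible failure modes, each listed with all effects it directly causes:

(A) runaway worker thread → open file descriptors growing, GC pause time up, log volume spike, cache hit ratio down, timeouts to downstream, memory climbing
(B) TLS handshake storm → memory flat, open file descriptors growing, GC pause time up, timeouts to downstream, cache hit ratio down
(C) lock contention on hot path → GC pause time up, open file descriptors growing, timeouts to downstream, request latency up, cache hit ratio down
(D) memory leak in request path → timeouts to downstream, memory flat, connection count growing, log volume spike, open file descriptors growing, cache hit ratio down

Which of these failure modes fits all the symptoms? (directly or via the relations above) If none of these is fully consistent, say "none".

Checking each candidate against the observations:
(A) runaway worker thread — memory flat ✗; open file descriptors growing ✓; cache hit ratio down ✓; GC pause time up ✓; log volume spike ✓
(B) TLS handshake storm — does not account for log volume spike
(C) lock contention on hot path — does not account for memory flat, log volume spike
(D) memory leak in request path — accounts for every observation (GC pause time up through timeouts to downstream → GC pause time up)
(D) alone accounts for all the evidence.

D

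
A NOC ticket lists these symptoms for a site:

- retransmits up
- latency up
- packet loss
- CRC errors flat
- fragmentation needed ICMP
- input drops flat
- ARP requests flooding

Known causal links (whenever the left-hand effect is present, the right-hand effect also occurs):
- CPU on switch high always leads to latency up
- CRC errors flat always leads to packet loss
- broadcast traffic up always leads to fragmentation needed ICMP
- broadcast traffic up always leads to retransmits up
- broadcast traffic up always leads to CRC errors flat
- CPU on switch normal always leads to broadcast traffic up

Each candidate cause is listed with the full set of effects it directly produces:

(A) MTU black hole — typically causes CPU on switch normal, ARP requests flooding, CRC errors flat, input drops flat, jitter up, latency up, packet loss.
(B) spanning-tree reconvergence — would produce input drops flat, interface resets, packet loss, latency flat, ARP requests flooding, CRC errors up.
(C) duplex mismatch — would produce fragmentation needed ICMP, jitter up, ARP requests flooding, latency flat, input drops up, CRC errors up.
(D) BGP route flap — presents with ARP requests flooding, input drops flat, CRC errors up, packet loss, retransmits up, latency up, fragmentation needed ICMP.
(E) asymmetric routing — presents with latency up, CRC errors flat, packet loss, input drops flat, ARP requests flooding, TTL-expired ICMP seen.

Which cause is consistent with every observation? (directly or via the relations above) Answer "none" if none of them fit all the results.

Checking each candidate against the observations:
(A) MTU black hole — retransmits up ✓ (through CPU on switch normal → broadcast traffic up → retransmits up); latency up ✓; packet loss ✓; CRC errors flat ✓; fragmentation needed ICMP ✓ (through CPU on switch normal → broadcast traffic up → fragmentation needed ICMP); input drops flat ✓; ARP requests flooding ✓
(B) spanning-tree reconvergence — fails on retransmits up, latency up, CRC errors flat, fragmentation needed ICMP (predicts latency flat, not latency up; predicts CRC errors up, not CRC errors flat)
(C) duplex mismatch — retransmits up ✗; latency up ✗; packet loss ✗; CRC errors flat ✗; fragmentation needed ICMP ✓; input drops flat ✗; ARP requests flooding ✓
(D) BGP route flap — fails on CRC errors flat (predicts CRC errors up, not CRC errors flat)
(E) asymmetric routing — does not account for retransmits up, fragmentation needed ICMP
Only (A) is consistent with every observation.

A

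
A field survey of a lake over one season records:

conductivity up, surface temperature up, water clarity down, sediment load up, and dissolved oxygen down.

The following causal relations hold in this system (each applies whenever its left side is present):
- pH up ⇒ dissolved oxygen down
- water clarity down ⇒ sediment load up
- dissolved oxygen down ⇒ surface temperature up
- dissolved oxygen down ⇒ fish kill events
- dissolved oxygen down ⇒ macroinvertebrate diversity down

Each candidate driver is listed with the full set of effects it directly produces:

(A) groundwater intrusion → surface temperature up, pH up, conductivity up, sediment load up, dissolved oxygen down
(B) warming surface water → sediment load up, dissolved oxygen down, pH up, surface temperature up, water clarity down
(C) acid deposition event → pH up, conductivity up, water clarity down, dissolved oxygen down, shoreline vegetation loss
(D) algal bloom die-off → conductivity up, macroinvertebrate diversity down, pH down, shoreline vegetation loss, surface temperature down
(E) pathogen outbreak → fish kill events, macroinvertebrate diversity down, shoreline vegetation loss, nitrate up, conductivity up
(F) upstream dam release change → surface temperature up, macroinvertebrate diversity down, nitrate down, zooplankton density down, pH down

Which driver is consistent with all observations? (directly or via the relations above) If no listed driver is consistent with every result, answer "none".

C

For each candidate, compare predicted effects to what was observed:
(A) groundwater intrusion — conductivity up ✓; surface temperature up ✓; water clarity down ✗; sediment load up ✓; dissolved oxygen down ✓
(B) warming surface water — conductivity up ✗; surface temperature up ✓; water clarity down ✓; sediment load up ✓; dissolved oxygen down ✓
(C) acid deposition event — accounts for every observation (surface temperature up by dissolved oxygen down → surface temperature up)
(D) algal bloom die-off — conductivity up ✓; surface temperature up ✗; water clarity down ✗; sediment load up ✗; dissolved oxygen down ✗
(E) pathogen outbreak — conductivity up ✓; surface temperature up ✗; water clarity down ✗; sediment load up ✗; dissolved oxygen down ✗
(F) upstream dam release change — does not account for conductivity up, water clarity down, sediment load up, dissolved oxygen down
(C) is the only candidate with no mismatches.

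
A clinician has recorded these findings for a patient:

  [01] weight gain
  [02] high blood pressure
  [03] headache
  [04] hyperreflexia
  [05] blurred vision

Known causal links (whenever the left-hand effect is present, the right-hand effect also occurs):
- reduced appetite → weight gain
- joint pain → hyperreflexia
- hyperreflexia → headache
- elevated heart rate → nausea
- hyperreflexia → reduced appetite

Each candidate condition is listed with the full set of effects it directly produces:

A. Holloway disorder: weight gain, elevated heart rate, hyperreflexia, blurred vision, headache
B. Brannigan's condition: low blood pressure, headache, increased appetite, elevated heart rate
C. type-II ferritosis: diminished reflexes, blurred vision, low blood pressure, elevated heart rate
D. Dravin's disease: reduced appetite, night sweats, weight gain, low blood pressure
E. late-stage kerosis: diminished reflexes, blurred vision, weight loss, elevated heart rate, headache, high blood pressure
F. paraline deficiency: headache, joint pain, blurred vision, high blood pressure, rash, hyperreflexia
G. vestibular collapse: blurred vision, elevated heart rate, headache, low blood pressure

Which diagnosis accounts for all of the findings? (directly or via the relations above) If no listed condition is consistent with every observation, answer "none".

F

Checking each candidate against the observations:
(A) Holloway disorder — weight gain +; high blood pressure -; headache +; hyperreflexia +; blurred vision +
(B) Brannigan's condition — weight gain -; high blood pressure -; headache +; hyperreflexia -; blurred vision -
(C) type-II ferritosis — weight gain -; high blood pressure -; headache -; hyperreflexia -; blurred vision +
(D) Dravin's disease — fails on high blood pressure, headache, hyperreflexia, blurred vision (predicts low blood pressure, not high blood pressure)
(E) late-stage kerosis — weight gain -; high blood pressure +; headache +; hyperreflexia -; blurred vision +
(F) paraline deficiency — weight gain + (via hyperreflexia → reduced appetite → weight gain); high blood pressure +; headache +; hyperreflexia +; blurred vision +
(G) vestibular collapse — weight gain -; high blood pressure -; headache +; hyperreflexia -; blurred vision +
Only (F) is consistent with every observation.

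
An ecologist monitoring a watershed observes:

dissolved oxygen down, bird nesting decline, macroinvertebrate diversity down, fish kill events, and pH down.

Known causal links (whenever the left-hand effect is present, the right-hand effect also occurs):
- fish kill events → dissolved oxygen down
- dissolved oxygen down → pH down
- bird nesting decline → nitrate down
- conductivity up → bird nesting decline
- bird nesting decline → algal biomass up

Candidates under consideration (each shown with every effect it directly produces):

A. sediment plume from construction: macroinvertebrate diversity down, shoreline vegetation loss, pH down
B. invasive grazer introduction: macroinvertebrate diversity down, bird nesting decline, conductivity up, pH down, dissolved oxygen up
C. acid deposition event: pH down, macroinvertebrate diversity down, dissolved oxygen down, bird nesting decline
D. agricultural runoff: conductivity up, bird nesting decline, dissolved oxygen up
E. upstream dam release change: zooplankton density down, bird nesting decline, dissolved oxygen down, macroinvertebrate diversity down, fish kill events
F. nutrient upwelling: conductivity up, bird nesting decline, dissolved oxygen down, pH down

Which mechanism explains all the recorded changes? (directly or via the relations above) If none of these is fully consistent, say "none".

E

For each candidate, compare predicted effects to what was observed:
(A) sediment plume from construction — does not account for dissolved oxygen down, bird nesting decline, fish kill events
(B) invasive grazer introduction — dissolved oxygen down -; bird nesting decline +; macroinvertebrate diversity down +; fish kill events -; pH down +
(C) acid deposition event — dissolved oxygen down +; bird nesting decline +; macroinvertebrate diversity down +; fish kill events -; pH down +
(D) agricultural runoff — dissolved oxygen down -; bird nesting decline +; macroinvertebrate diversity down -; fish kill events -; pH down -
(E) upstream dam release change — dissolved oxygen down +; bird nesting decline +; macroinvertebrate diversity down +; fish kill events +; pH down + (by dissolved oxygen down → pH down)
(F) nutrient upwelling — dissolved oxygen down +; bird nesting decline +; macroinvertebrate diversity down -; fish kill events -; pH down +
(E) alone accounts for all the evidence.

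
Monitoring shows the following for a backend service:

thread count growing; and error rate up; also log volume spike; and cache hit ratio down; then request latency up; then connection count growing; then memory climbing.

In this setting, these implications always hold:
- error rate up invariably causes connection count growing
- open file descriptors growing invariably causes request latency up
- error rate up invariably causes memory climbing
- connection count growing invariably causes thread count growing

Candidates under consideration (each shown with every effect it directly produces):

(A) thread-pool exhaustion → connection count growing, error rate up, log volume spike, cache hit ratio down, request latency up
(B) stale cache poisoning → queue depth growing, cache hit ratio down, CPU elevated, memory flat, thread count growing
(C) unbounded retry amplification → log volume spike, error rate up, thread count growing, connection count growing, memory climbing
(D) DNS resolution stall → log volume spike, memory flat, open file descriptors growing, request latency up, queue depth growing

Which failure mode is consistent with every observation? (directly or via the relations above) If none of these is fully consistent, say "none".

A

Checking each candidate against the observations:
(A) thread-pool exhaustion — accounts for every observation (thread count growing via connection count growing → thread count growing)
(B) stale cache poisoning — thread count growing yes; error rate up NO; log volume spike NO; cache hit ratio down yes; request latency up NO; connection count growing NO; memory climbing NO
(C) unbounded retry amplification — thread count growing yes; error rate up yes; log volume spike yes; cache hit ratio down NO; request latency up NO; connection count growing yes; memory climbing yes
(D) DNS resolution stall — thread count growing NO; error rate up NO; log volume spike yes; cache hit ratio down NO; request latency up yes; connection count growing NO; memory climbing NO
(A) alone accounts for all the evidence.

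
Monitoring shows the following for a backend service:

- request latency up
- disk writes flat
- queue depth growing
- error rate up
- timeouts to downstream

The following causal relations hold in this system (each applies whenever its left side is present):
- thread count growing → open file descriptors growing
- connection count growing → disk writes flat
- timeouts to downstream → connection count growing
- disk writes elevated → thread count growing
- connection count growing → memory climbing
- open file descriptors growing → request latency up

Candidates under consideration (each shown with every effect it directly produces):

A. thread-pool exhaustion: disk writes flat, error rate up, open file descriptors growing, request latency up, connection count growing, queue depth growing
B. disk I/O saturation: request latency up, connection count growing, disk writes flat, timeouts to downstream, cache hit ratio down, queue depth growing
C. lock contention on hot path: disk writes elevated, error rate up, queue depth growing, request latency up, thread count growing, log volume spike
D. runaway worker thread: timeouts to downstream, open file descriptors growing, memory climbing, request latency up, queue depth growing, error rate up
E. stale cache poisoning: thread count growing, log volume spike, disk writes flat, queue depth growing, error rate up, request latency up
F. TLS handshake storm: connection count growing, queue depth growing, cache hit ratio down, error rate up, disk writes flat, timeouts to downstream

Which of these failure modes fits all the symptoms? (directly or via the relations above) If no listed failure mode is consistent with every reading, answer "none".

Testing each hypothesis:
(A) thread-pool exhaustion — request latency up ✓; disk writes flat ✓; queue depth growing ✓; error rate up ✓; timeouts to downstream ✗
(B) disk I/O saturation — does not account for error rate up
(C) lock contention on hot path — request latency up ✓; disk writes flat ✗; queue depth growing ✓; error rate up ✓; timeouts to downstream ✗
(D) runaway worker thread — request latency up ✓; disk writes flat ✓ (via timeouts to downstream → connection count growing → disk writes flat); queue depth growing ✓; error rate up ✓; timeouts to downstream ✓
(E) stale cache poisoning — request latency up ✓; disk writes flat ✓; queue depth growing ✓; error rate up ✓; timeouts to downstream ✗
(F) TLS handshake storm — does not account for request latency up
(D) is the only candidate with no mismatches.

D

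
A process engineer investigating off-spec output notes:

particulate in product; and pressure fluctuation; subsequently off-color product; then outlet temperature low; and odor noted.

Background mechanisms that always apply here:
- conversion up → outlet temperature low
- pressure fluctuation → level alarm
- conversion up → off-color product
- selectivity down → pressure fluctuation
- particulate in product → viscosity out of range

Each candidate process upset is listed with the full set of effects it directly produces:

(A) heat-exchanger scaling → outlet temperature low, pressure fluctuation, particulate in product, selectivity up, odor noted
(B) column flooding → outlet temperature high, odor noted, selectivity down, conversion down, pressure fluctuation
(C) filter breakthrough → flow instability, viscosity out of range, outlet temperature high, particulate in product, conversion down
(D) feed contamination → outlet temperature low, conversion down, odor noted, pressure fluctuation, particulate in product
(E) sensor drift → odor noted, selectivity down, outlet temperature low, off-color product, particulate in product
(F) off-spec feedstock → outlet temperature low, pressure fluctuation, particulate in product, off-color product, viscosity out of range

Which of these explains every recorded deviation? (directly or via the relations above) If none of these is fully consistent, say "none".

E

Checking each candidate against the observations:
(A) heat-exchanger scaling — does not account for off-color product
(B) column flooding — fails on particulate in product, off-color product, outlet temperature low (predicts outlet temperature high, not outlet temperature low)
(C) filter breakthrough — fails on pressure fluctuation, off-color product, outlet temperature low, odor noted (predicts outlet temperature high, not outlet temperature low)
(D) feed contamination — particulate in product yes; pressure fluctuation yes; off-color product NO; outlet temperature low yes; odor noted yes
(E) sensor drift — particulate in product yes; pressure fluctuation yes (via selectivity down → pressure fluctuation); off-color product yes; outlet temperature low yes; odor noted yes
(F) off-spec feedstock — particulate in product yes; pressure fluctuation yes; off-color product yes; outlet temperature low yes; odor noted NO
Only (E) is consistent with every observation.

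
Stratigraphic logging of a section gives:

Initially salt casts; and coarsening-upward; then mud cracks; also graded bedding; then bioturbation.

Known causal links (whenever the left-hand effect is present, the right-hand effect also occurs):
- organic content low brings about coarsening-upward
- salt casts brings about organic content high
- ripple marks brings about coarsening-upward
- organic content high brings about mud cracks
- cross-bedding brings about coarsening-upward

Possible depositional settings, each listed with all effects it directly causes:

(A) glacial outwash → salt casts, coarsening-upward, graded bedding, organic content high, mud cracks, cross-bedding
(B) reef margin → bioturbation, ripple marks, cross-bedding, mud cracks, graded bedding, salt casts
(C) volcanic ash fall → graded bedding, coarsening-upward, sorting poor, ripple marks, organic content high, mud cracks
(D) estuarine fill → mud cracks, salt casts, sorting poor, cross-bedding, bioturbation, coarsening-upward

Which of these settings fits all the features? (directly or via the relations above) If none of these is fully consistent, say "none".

B

Testing each hypothesis:
(A) glacial outwash — does not account for bioturbation
(B) reef margin — accounts for every observation (coarsening-upward by cross-bedding → coarsening-upward)
(C) volcanic ash fall — salt casts -; coarsening-upward +; mud cracks +; graded bedding +; bioturbation -
(D) estuarine fill — does not account for graded bedding
Only (B) is consistent with every observation.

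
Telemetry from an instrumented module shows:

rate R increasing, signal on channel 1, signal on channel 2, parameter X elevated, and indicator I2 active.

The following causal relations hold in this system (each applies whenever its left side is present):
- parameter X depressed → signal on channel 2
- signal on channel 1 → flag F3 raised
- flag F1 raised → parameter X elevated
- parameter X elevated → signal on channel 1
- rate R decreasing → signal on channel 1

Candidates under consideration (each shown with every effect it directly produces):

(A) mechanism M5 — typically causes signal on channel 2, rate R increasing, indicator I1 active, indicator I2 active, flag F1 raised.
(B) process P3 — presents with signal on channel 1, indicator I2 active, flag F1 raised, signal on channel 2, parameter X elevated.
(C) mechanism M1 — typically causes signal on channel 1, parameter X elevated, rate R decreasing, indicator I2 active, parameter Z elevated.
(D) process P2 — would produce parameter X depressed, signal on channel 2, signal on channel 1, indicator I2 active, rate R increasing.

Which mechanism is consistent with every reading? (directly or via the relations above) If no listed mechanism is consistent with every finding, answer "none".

Per-candidate check:
(A) mechanism M5 — rate R increasing yes; signal on channel 1 yes (by flag F1 raised → parameter X elevated → signal on channel 1); signal on channel 2 yes; parameter X elevated yes (by flag F1 raised → parameter X elevated); indicator I2 active yes
(B) process P3 — rate R increasing NO; signal on channel 1 yes; signal on channel 2 yes; parameter X elevated yes; indicator I2 active yes
(C) mechanism M1 — fails on rate R increasing, signal on channel 2 (predicts rate R decreasing, not rate R increasing)
(D) process P2 — rate R increasing yes; signal on channel 1 yes; signal on channel 2 yes; parameter X elevated NO; indicator I2 active yes
(A) alone accounts for all the evidence.

A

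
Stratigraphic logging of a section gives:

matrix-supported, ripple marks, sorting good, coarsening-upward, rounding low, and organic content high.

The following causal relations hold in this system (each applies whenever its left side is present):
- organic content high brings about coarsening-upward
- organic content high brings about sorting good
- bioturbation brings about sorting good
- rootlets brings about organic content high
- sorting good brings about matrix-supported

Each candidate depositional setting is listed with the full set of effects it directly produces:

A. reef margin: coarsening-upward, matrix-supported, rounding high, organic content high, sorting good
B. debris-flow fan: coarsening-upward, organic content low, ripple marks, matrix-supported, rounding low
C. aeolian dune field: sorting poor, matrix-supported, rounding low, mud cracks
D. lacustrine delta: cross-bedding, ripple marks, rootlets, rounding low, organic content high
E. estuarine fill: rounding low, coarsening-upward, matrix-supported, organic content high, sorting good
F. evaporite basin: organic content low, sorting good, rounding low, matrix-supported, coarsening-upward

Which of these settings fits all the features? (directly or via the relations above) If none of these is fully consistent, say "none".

D

Testing each hypothesis:
(A) reef margin — matrix-supported yes; ripple marks NO; sorting good yes; coarsening-upward yes; rounding low NO; organic content high yes
(B) debris-flow fan — fails on sorting good, organic content high (predicts organic content low, not organic content high)
(C) aeolian dune field — matrix-supported yes; ripple marks NO; sorting good NO; coarsening-upward NO; rounding low yes; organic content high NO
(D) lacustrine delta — matrix-supported yes (via organic content high → sorting good → matrix-supported); ripple marks yes; sorting good yes (via organic content high → sorting good); coarsening-upward yes (via organic content high → coarsening-upward); rounding low yes; organic content high yes
(E) estuarine fill — matrix-supported yes; ripple marks NO; sorting good yes; coarsening-upward yes; rounding low yes; organic content high yes
(F) evaporite basin — fails on ripple marks, organic content high (predicts organic content low, not organic content high)
Only (D) is consistent with every observation.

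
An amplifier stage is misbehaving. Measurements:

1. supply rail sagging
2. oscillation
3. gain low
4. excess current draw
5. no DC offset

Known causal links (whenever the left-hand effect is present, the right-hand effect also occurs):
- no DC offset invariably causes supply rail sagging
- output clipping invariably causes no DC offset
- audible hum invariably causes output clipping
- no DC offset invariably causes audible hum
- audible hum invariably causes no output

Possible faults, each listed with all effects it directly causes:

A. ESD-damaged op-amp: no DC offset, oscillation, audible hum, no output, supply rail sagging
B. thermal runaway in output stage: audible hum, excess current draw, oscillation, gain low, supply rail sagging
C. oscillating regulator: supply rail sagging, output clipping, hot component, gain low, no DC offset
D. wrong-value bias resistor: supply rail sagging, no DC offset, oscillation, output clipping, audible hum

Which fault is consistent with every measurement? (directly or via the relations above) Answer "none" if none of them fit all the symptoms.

B

Per-candidate check:
(A) ESD-damaged op-amp — supply rail sagging +; oscillation +; gain low -; excess current draw -; no DC offset +
(B) thermal runaway in output stage — supply rail sagging +; oscillation +; gain low +; excess current draw +; no DC offset + (by audible hum → output clipping → no DC offset)
(C) oscillating regulator — does not account for oscillation, excess current draw
(D) wrong-value bias resistor — supply rail sagging +; oscillation +; gain low -; excess current draw -; no DC offset +
(B) alone accounts for all the evidence.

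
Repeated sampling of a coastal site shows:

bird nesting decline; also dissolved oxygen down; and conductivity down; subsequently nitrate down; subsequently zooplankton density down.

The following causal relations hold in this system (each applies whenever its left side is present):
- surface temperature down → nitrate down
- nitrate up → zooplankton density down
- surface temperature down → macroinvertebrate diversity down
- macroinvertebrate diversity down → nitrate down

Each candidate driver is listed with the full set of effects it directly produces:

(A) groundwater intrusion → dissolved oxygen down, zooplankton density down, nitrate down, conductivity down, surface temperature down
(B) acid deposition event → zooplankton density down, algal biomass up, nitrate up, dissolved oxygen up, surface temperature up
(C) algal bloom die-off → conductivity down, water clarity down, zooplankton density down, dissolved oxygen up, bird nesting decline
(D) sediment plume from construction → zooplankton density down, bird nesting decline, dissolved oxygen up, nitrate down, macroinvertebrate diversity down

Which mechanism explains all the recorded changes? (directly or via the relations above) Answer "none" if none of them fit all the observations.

For each candidate, compare predicted effects to what was observed:
(A) groundwater intrusion — does not account for bird nesting decline
(B) acid deposition event — fails on bird nesting decline, dissolved oxygen down, conductivity down, nitrate down (predicts dissolved oxygen up, not dissolved oxygen down; predicts nitrate up, not nitrate down)
(C) algal bloom die-off — fails on dissolved oxygen down, nitrate down (predicts dissolved oxygen up, not dissolved oxygen down)
(D) sediment plume from construction — bird nesting decline yes; dissolved oxygen down NO; conductivity down NO; nitrate down yes; zooplankton density down yes
No candidate is consistent with all observations.

none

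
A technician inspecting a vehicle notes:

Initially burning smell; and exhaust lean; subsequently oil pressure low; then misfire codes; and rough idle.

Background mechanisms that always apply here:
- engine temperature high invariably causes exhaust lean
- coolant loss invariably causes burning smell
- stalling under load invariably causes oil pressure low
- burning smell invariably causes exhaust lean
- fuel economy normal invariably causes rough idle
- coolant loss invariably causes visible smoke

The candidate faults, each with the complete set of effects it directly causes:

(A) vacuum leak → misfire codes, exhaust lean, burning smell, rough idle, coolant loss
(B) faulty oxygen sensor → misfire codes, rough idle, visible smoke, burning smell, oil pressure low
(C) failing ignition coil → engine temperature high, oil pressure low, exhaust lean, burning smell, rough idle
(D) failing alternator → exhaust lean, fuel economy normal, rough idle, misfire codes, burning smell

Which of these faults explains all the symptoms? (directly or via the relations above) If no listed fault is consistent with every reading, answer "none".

B

For each candidate, compare predicted effects to what was observed:
(A) vacuum leak — does not account for oil pressure low
(B) faulty oxygen sensor — accounts for every observation (exhaust lean by burning smell → exhaust lean)
(C) failing ignition coil — burning smell yes; exhaust lean yes; oil pressure low yes; misfire codes NO; rough idle yes
(D) failing alternator — burning smell yes; exhaust lean yes; oil pressure low NO; misfire codes yes; rough idle yes
(B) is the only candidate with no mismatches.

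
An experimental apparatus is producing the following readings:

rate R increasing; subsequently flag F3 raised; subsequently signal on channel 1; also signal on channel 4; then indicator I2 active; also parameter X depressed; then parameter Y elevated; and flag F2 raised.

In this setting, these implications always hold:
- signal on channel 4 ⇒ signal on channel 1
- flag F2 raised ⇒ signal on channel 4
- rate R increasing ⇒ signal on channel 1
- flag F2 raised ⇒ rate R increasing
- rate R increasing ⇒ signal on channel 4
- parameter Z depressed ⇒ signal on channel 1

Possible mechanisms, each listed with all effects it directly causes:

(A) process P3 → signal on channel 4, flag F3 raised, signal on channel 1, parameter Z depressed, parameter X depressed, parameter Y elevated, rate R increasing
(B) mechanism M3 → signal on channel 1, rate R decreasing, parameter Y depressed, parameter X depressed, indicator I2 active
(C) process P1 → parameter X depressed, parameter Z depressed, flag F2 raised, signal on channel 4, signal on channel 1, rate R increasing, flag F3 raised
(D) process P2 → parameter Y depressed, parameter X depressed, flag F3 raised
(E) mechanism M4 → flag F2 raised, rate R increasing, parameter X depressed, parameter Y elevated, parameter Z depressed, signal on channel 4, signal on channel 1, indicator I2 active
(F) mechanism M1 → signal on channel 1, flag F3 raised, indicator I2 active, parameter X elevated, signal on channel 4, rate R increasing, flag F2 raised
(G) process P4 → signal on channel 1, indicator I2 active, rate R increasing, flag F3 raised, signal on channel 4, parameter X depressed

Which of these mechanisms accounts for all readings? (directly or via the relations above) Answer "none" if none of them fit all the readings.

none

Checking each candidate against the observations:
(A) process P3 — does not account for indicator I2 active, flag F2 raised
(B) mechanism M3 — rate R increasing miss; flag F3 raised miss; signal on channel 1 match; signal on channel 4 miss; indicator I2 active match; parameter X depressed match; parameter Y elevated miss; flag F2 raised miss
(C) process P1 — does not account for indicator I2 active, parameter Y elevated
(D) process P2 — rate R increasing miss; flag F3 raised match; signal on channel 1 miss; signal on channel 4 miss; indicator I2 active miss; parameter X depressed match; parameter Y elevated miss; flag F2 raised miss
(E) mechanism M4 — does not account for flag F3 raised
(F) mechanism M1 — fails on parameter X depressed, parameter Y elevated (predicts parameter X elevated, not parameter X depressed)
(G) process P4 — does not account for parameter Y elevated, flag F2 raised
Every candidate fails on at least one observation.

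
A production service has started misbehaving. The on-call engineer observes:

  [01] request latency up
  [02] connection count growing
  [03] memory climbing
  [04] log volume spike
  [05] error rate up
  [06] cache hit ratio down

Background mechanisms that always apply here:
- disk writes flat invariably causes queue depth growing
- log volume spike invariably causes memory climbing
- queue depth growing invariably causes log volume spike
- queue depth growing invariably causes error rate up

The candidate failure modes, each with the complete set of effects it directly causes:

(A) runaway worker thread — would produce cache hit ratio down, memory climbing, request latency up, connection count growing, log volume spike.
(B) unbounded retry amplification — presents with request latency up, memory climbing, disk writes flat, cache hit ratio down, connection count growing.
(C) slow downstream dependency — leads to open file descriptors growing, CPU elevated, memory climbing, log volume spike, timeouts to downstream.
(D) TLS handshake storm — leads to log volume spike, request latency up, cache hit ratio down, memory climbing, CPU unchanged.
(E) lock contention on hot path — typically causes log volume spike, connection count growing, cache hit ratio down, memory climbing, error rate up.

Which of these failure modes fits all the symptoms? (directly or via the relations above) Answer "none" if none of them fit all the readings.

B

For each candidate, compare predicted effects to what was observed:
(A) runaway worker thread — does not account for error rate up
(B) unbounded retry amplification — accounts for every observation (log volume spike by disk writes flat → queue depth growing → log volume spike)
(C) slow downstream dependency — does not account for request latency up, connection count growing, error rate up, cache hit ratio down
(D) TLS handshake storm — request latency up yes; connection count growing NO; memory climbing yes; log volume spike yes; error rate up NO; cache hit ratio down yes
(E) lock contention on hot path — request latency up NO; connection count growing yes; memory climbing yes; log volume spike yes; error rate up yes; cache hit ratio down yes
(B) alone accounts for all the evidence.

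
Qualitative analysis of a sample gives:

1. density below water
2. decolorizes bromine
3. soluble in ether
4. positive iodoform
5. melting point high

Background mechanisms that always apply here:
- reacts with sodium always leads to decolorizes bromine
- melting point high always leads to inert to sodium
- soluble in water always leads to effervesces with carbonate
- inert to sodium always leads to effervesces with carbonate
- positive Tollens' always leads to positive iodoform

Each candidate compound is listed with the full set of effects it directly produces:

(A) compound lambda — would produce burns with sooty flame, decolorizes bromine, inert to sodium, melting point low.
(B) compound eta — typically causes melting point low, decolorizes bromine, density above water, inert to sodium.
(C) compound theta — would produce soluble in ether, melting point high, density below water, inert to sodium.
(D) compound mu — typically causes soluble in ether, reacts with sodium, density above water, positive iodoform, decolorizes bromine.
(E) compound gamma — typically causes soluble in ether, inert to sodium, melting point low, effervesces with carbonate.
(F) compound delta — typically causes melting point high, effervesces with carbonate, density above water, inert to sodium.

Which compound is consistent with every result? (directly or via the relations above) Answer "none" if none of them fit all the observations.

For each candidate, compare predicted effects to what was observed:
(A) compound lambda — density below water -; decolorizes bromine +; soluble in ether -; positive iodoform -; melting point high -
(B) compound eta — density below water -; decolorizes bromine +; soluble in ether -; positive iodoform -; melting point high -
(C) compound theta — does not account for decolorizes bromine, positive iodoform
(D) compound mu — density below water -; decolorizes bromine +; soluble in ether +; positive iodoform +; melting point high -
(E) compound gamma — fails on density below water, decolorizes bromine, positive iodoform, melting point high (predicts melting point low, not melting point high)
(F) compound delta — fails on density below water, decolorizes bromine, soluble in ether, positive iodoform (predicts density above water, not density below water)
Every candidate fails on at least one observation.

none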